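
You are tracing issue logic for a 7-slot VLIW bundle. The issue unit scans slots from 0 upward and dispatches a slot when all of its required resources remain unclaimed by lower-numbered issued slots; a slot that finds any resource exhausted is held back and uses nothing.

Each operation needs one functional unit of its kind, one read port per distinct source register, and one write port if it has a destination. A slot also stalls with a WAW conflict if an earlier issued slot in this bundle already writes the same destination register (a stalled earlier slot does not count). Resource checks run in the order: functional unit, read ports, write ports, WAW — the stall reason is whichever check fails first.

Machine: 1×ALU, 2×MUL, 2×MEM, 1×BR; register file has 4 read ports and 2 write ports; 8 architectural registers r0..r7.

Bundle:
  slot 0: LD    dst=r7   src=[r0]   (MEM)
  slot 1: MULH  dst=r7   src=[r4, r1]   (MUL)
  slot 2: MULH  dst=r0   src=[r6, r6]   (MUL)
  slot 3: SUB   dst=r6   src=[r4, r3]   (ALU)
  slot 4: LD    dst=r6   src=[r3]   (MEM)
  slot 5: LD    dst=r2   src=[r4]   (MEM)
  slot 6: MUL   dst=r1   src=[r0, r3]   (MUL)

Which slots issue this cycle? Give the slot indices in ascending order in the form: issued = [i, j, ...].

(0) want 1×MEM +1rd +1wr — yes → AL1|MU2|ME1|BR1|rd3|wr1
(1) want 1×MUL +2rd +1wr — WAW → AL1|MU2|ME1|BR1|rd3|wr1
(2) want 1×MUL +1rd +1wr — yes → AL1|MU1|ME1|BR1|rd2|wr0
(3) want 1×ALU +2rd +1wr — WR_PORT → AL1|MU1|ME1|BR1|rd2|wr0
(4) want 1×MEM +1rd +1wr — WR_PORT → AL1|MU1|ME1|BR1|rd2|wr0
(5) want 1×MEM +1rd +1wr — WR_PORT → AL1|MU1|ME1|BR1|rd2|wr0
(6) want 1×MUL +2rd +1wr — WR_PORT → AL1|MU1|ME1|BR1|rd2|wr0

issued = [0, 2]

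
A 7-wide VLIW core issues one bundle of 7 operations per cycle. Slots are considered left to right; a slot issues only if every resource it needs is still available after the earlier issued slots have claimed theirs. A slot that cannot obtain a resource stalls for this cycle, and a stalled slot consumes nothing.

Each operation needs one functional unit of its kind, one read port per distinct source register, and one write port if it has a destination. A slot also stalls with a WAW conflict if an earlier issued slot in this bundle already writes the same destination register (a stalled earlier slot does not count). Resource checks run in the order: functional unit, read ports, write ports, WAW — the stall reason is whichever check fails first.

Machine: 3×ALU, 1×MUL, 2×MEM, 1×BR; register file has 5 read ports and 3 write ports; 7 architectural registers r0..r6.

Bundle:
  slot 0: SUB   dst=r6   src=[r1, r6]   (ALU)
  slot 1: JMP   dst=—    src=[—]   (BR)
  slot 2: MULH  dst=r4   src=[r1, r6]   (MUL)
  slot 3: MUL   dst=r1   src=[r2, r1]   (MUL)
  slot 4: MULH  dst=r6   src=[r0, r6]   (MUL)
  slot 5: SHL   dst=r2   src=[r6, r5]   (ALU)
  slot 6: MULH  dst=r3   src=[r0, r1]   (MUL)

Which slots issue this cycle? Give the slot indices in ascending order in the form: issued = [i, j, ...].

issued = [0, 1, 2]

(0) want 1×ALU +2rd +1wr — yes → AL2|MU1|ME2|BR1|rd3|wr2
(1) want 1×BR +0rd +0wr — yes → AL2|MU1|ME2|BR0|rd3|wr2
(2) want 1×MUL +2rd +1wr — yes → AL2|MU0|ME2|BR0|rd1|wr1
(3) want 1×MUL +2rd +1wr — FU → AL2|MU0|ME2|BR0|rd1|wr1
(4) want 1×MUL +2rd +1wr — FU → AL2|MU0|ME2|BR0|rd1|wr1
(5) want 1×ALU +2rd +1wr — RD_PORT → AL2|MU0|ME2|BR0|rd1|wr1
(6) want 1×MUL +2rd +1wr — FU → AL2|MU0|ME2|BR0|rd1|wr1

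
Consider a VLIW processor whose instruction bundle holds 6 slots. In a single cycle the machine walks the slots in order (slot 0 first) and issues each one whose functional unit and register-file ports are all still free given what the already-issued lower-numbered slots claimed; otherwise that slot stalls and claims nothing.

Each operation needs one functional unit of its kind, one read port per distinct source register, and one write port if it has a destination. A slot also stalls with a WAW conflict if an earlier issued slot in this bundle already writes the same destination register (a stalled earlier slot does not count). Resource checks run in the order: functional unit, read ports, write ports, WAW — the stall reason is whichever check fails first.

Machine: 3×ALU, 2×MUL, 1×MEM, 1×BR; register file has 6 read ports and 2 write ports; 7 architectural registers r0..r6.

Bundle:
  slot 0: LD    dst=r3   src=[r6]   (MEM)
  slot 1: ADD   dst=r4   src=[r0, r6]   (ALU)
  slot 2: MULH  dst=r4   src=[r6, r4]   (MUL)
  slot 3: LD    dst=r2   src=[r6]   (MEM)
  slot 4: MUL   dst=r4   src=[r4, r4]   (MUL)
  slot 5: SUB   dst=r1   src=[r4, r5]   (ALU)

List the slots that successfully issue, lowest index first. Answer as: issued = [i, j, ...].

[0] MEM needs rd=1 wr=1: ok; after: ALU=3 MUL=2 MEM=0 BR=1, R=5, W=1
[1] ALU needs rd=2 wr=1: ok; after: ALU=2 MUL=2 MEM=0 BR=1, R=3, W=0
[2] MUL needs rd=2 wr=1: WR_PORT; after: ALU=2 MUL=2 MEM=0 BR=1, R=3, W=0
[3] MEM needs rd=1 wr=1: FU; after: ALU=2 MUL=2 MEM=0 BR=1, R=3, W=0
[4] MUL needs rd=1 wr=1: WR_PORT; after: ALU=2 MUL=2 MEM=0 BR=1, R=3, W=0
[5] ALU needs rd=2 wr=1: WR_PORT; after: ALU=2 MUL=2 MEM=0 BR=1, R=3, W=0

issued = [0, 1]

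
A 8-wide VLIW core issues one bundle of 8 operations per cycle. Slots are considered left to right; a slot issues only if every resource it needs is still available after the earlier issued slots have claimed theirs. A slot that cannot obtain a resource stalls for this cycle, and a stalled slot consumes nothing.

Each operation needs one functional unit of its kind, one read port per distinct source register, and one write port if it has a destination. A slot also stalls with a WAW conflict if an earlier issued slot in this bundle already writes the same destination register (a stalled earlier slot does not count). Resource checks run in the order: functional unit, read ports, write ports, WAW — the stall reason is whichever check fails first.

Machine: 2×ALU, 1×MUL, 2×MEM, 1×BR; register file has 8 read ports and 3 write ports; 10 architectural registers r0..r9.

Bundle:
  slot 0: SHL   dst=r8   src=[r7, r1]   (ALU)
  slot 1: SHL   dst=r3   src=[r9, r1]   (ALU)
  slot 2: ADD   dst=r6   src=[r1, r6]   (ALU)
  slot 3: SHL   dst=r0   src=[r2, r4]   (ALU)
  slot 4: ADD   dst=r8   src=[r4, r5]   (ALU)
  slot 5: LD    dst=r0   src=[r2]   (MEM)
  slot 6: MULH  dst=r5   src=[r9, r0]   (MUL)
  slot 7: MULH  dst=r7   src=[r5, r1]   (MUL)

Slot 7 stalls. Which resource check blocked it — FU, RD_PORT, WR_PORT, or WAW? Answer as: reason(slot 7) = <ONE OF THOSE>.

reason(slot 7) = WR_PORT

(0) want 1×ALU +2rd +1wr — yes → AL1|MU1|ME2|BR1|rd6|wr2
(1) want 1×ALU +2rd +1wr — yes → AL0|MU1|ME2|BR1|rd4|wr1
(2) want 1×ALU +2rd +1wr — FU → AL0|MU1|ME2|BR1|rd4|wr1
(3) want 1×ALU +2rd +1wr — FU → AL0|MU1|ME2|BR1|rd4|wr1
(4) want 1×ALU +2rd +1wr — FU → AL0|MU1|ME2|BR1|rd4|wr1
(5) want 1×MEM +1rd +1wr — yes → AL0|MU1|ME1|BR1|rd3|wr0
(6) want 1×MUL +2rd +1wr — WR_PORT → AL0|MU1|ME1|BR1|rd3|wr0
(7) want 1×MUL +2rd +1wr — WR_PORT → AL0|MU1|ME1|BR1|rd3|wr0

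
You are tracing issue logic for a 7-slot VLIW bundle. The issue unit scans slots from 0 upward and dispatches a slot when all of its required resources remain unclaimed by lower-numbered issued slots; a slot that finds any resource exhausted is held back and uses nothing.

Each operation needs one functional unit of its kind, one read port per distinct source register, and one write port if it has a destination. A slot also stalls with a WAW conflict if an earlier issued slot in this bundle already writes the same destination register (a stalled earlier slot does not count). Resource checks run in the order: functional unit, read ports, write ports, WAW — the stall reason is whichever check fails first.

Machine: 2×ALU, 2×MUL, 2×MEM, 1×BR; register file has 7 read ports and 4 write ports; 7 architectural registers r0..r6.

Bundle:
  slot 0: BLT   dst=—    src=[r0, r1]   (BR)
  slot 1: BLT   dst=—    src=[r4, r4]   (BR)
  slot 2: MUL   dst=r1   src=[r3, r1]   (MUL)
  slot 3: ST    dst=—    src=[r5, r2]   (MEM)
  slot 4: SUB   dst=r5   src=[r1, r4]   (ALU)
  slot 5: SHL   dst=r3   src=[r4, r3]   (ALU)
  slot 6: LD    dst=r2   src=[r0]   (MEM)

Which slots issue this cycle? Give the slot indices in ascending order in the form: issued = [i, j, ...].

[0] BR needs rd=2 wr=0: ok; after: ALU=2 MUL=2 MEM=2 BR=0, R=5, W=4
[1] BR needs rd=1 wr=0: FU; after: ALU=2 MUL=2 MEM=2 BR=0, R=5, W=4
[2] MUL needs rd=2 wr=1: ok; after: ALU=2 MUL=1 MEM=2 BR=0, R=3, W=3
[3] MEM needs rd=2 wr=0: ok; after: ALU=2 MUL=1 MEM=1 BR=0, R=1, W=3
[4] ALU needs rd=2 wr=1: RD_PORT; after: ALU=2 MUL=1 MEM=1 BR=0, R=1, W=3
[5] ALU needs rd=2 wr=1: RD_PORT; after: ALU=2 MUL=1 MEM=1 BR=0, R=1, W=3
[6] MEM needs rd=1 wr=1: ok; after: ALU=2 MUL=1 MEM=0 BR=0, R=0, W=2

issued = [0, 2, 3, 6]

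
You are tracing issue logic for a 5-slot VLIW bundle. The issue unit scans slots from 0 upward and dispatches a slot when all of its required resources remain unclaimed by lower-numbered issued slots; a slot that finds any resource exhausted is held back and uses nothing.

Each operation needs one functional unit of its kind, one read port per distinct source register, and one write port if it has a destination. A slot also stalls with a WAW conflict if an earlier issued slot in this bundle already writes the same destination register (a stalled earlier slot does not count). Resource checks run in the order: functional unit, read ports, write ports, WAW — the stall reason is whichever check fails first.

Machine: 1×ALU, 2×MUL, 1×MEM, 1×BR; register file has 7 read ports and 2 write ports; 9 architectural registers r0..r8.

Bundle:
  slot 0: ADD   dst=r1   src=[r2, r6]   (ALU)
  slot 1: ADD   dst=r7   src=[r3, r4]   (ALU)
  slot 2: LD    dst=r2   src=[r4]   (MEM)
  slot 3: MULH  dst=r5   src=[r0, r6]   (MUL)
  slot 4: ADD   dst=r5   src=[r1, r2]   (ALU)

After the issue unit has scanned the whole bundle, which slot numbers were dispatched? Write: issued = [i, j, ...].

[0] ALU needs rd=2 wr=1: ok; after: ALU=0 MUL=2 MEM=1 BR=1, R=5, W=1
[1] ALU needs rd=2 wr=1: FU; after: ALU=0 MUL=2 MEM=1 BR=1, R=5, W=1
[2] MEM needs rd=1 wr=1: ok; after: ALU=0 MUL=2 MEM=0 BR=1, R=4, W=0
[3] MUL needs rd=2 wr=1: WR_PORT; after: ALU=0 MUL=2 MEM=0 BR=1, R=4, W=0
[4] ALU needs rd=2 wr=1: FU; after: ALU=0 MUL=2 MEM=0 BR=1, R=4, W=0

issued = [0, 2]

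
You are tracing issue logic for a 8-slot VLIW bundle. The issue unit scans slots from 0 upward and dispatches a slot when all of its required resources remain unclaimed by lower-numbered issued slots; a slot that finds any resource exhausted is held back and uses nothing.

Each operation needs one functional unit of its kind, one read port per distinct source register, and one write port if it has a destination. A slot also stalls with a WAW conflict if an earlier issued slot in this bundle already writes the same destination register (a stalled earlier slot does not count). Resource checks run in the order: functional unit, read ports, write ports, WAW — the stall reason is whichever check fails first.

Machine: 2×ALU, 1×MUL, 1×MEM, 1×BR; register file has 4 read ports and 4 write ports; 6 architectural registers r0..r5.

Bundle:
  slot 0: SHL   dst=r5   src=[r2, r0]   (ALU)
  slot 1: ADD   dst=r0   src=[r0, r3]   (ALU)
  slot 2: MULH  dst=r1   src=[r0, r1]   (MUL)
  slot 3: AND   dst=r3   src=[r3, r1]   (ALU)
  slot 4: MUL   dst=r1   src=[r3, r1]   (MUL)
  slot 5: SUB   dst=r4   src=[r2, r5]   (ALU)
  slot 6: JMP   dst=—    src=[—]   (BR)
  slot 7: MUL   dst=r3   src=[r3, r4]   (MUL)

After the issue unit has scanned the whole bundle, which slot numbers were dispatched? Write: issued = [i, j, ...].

(0) want 1×ALU +2rd +1wr — yes → AL1|MU1|ME1|BR1|rd2|wr3
(1) want 1×ALU +2rd +1wr — yes → AL0|MU1|ME1|BR1|rd0|wr2
(2) want 1×MUL +2rd +1wr — RD_PORT → AL0|MU1|ME1|BR1|rd0|wr2
(3) want 1×ALU +2rd +1wr — FU → AL0|MU1|ME1|BR1|rd0|wr2
(4) want 1×MUL +2rd +1wr — RD_PORT → AL0|MU1|ME1|BR1|rd0|wr2
(5) want 1×ALU +2rd +1wr — FU → AL0|MU1|ME1|BR1|rd0|wr2
(6) want 1×BR +0rd +0wr — yes → AL0|MU1|ME1|BR0|rd0|wr2
(7) want 1×MUL +2rd +1wr — RD_PORT → AL0|MU1|ME1|BR0|rd0|wr2

issued = [0, 1, 6]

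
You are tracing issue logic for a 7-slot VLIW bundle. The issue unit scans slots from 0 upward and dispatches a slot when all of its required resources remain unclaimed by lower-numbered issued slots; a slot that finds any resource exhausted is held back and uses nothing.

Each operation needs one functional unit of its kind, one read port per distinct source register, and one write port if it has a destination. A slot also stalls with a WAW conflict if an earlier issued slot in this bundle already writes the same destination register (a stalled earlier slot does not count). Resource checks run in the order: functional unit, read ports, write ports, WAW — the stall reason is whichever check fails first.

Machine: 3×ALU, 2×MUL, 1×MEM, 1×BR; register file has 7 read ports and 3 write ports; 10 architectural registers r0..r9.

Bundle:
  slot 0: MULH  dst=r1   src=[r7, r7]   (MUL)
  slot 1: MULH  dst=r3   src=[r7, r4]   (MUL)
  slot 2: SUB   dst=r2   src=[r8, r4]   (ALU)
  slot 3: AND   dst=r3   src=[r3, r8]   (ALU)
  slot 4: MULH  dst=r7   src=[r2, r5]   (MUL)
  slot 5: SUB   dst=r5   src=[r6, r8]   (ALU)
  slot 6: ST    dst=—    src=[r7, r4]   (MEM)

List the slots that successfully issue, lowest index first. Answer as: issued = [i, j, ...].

issued = [0, 1, 2, 6]

#0 MUL src=r7,r7 dispatched  <A:3 Mu:1 Ld:1 B:1 rd:6 wr:2>
#1 MUL src=r7,r4 dispatched  <A:3 Mu:0 Ld:1 B:1 rd:4 wr:1>
#2 ALU src=r8,r4 dispatched  <A:2 Mu:0 Ld:1 B:1 rd:2 wr:0>
#3 ALU src=r3,r8 held:WR_PORT  <A:2 Mu:0 Ld:1 B:1 rd:2 wr:0>
#4 MUL src=r2,r5 held:FU  <A:2 Mu:0 Ld:1 B:1 rd:2 wr:0>
#5 ALU src=r6,r8 held:WR_PORT  <A:2 Mu:0 Ld:1 B:1 rd:2 wr:0>
#6 MEM src=r7,r4 dispatched  <A:2 Mu:0 Ld:0 B:1 rd:0 wr:0>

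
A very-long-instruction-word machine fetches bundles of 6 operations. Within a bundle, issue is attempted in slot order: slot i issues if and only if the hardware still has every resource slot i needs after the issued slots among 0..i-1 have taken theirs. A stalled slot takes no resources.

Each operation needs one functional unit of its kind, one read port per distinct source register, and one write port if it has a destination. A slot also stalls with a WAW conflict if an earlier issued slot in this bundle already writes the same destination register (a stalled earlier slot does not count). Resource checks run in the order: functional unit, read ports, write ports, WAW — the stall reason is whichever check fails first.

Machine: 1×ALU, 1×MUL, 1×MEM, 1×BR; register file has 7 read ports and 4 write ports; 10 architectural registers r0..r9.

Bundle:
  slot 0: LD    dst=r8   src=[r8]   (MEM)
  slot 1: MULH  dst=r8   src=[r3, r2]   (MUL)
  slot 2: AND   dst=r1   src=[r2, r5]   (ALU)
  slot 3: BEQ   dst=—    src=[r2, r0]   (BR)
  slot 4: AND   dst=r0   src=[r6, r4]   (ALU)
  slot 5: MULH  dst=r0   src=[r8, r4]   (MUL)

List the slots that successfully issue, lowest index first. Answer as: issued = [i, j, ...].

[0] MEM needs rd=1 wr=1: ok; after: ALU=1 MUL=1 MEM=0 BR=1, R=6, W=3
[1] MUL needs rd=2 wr=1: WAW; after: ALU=1 MUL=1 MEM=0 BR=1, R=6, W=3
[2] ALU needs rd=2 wr=1: ok; after: ALU=0 MUL=1 MEM=0 BR=1, R=4, W=2
[3] BR needs rd=2 wr=0: ok; after: ALU=0 MUL=1 MEM=0 BR=0, R=2, W=2
[4] ALU needs rd=2 wr=1: FU; after: ALU=0 MUL=1 MEM=0 BR=0, R=2, W=2
[5] MUL needs rd=2 wr=1: ok; after: ALU=0 MUL=0 MEM=0 BR=0, R=0, W=1

issued = [0, 2, 3, 5]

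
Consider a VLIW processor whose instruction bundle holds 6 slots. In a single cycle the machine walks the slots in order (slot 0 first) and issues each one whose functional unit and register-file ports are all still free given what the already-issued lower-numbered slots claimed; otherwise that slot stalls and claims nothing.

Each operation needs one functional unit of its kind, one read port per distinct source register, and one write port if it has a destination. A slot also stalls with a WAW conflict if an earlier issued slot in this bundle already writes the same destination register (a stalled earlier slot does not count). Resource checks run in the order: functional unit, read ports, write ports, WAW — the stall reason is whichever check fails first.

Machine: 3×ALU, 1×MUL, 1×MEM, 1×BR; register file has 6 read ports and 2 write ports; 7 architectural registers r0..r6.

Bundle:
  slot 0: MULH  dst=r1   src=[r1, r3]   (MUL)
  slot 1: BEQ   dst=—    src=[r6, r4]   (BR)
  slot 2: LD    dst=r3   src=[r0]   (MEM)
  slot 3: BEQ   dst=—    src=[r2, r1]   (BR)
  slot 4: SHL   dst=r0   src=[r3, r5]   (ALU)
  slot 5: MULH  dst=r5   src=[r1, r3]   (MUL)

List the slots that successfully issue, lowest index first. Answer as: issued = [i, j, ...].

issued = [0, 1, 2]

slot 0 (MUL): ISSUE — free A3,Mu0,Ld1,B1 rp4 wp1
slot 1 (BR): ISSUE — free A3,Mu0,Ld1,B0 rp2 wp1
slot 2 (MEM): ISSUE — free A3,Mu0,Ld0,B0 rp1 wp0
slot 3 (BR): stall FU — free A3,Mu0,Ld0,B0 rp1 wp0
slot 4 (ALU): stall RD_PORT — free A3,Mu0,Ld0,B0 rp1 wp0
slot 5 (MUL): stall FU — free A3,Mu0,Ld0,B0 rp1 wp0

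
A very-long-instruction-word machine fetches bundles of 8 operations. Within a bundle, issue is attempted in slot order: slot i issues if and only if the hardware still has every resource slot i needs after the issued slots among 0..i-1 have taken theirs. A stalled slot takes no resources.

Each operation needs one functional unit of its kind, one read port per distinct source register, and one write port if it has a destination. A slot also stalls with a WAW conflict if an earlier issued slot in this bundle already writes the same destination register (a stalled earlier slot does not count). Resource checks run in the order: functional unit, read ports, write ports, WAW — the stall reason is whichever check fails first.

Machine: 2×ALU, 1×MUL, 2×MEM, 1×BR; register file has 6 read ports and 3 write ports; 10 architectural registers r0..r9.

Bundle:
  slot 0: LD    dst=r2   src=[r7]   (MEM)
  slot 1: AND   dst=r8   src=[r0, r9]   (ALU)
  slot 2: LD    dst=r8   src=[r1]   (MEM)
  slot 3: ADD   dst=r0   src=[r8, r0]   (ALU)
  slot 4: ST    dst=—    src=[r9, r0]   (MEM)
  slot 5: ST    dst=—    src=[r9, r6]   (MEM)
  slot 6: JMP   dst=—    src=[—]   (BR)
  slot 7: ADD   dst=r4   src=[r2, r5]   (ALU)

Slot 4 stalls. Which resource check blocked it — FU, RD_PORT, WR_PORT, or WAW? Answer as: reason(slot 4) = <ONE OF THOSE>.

reason(slot 4) = RD_PORT

  0. MEM→r2 ⇒ go  {2A/1Mu/1Ld/1B | 5r 2w}
  1. ALU→r8 ⇒ go  {1A/1Mu/1Ld/1B | 3r 1w}
  2. MEM→r8 ⇒ no(WAW)  {1A/1Mu/1Ld/1B | 3r 1w}
  3. ALU→r0 ⇒ go  {0A/1Mu/1Ld/1B | 1r 0w}
  4. MEM ⇒ no(RD_PORT)  {0A/1Mu/1Ld/1B | 1r 0w}
  5. MEM ⇒ no(RD_PORT)  {0A/1Mu/1Ld/1B | 1r 0w}
  6. BR ⇒ go  {0A/1Mu/1Ld/0B | 1r 0w}
  7. ALU→r4 ⇒ no(FU)  {0A/1Mu/1Ld/0B | 1r 0w}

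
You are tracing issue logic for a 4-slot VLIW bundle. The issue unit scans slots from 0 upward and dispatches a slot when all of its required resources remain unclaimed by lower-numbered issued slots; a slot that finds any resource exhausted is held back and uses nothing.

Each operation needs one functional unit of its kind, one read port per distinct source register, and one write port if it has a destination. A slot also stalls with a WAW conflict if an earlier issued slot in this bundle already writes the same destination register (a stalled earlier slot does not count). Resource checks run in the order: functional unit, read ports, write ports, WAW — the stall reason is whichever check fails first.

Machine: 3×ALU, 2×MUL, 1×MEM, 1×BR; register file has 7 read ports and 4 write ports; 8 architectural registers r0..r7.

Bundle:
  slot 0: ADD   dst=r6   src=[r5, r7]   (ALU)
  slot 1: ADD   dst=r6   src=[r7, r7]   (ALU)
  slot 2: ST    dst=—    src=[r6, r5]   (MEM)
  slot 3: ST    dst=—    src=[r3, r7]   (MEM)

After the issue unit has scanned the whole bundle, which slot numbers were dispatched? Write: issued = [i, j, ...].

issued = [0, 2]

[0] ALU needs rd=2 wr=1: ok; after: ALU=2 MUL=2 MEM=1 BR=1, R=5, W=3
[1] ALU needs rd=1 wr=1: WAW; after: ALU=2 MUL=2 MEM=1 BR=1, R=5, W=3
[2] MEM needs rd=2 wr=0: ok; after: ALU=2 MUL=2 MEM=0 BR=1, R=3, W=3
[3] MEM needs rd=2 wr=0: FU; after: ALU=2 MUL=2 MEM=0 BR=1, R=3, W=3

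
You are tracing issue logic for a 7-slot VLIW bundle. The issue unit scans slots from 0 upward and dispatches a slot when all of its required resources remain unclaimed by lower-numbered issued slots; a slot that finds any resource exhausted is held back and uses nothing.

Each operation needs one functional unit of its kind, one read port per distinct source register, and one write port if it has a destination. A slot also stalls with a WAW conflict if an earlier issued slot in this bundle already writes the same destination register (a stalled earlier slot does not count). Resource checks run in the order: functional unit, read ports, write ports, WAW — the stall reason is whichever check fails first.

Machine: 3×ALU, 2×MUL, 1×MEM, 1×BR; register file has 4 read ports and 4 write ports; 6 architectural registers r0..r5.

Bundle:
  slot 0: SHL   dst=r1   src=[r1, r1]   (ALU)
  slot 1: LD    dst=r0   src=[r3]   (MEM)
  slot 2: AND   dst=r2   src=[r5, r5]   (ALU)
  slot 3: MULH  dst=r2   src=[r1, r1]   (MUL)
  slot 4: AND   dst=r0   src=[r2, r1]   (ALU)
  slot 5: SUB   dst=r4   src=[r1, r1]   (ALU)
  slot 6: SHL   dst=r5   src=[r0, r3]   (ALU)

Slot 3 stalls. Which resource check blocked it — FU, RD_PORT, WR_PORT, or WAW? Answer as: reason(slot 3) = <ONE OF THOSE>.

#0 ALU src=r1,r1 dispatched  <A:2 Mu:2 Ld:1 B:1 rd:3 wr:3>
#1 MEM src=r3 dispatched  <A:2 Mu:2 Ld:0 B:1 rd:2 wr:2>
#2 ALU src=r5,r5 dispatched  <A:1 Mu:2 Ld:0 B:1 rd:1 wr:1>
#3 MUL src=r1,r1 held:WAW  <A:1 Mu:2 Ld:0 B:1 rd:1 wr:1>
#4 ALU src=r2,r1 held:RD_PORT  <A:1 Mu:2 Ld:0 B:1 rd:1 wr:1>
#5 ALU src=r1,r1 dispatched  <A:0 Mu:2 Ld:0 B:1 rd:0 wr:0>
#6 ALU src=r0,r3 held:FU  <A:0 Mu:2 Ld:0 B:1 rd:0 wr:0>

reason(slot 3) = WAW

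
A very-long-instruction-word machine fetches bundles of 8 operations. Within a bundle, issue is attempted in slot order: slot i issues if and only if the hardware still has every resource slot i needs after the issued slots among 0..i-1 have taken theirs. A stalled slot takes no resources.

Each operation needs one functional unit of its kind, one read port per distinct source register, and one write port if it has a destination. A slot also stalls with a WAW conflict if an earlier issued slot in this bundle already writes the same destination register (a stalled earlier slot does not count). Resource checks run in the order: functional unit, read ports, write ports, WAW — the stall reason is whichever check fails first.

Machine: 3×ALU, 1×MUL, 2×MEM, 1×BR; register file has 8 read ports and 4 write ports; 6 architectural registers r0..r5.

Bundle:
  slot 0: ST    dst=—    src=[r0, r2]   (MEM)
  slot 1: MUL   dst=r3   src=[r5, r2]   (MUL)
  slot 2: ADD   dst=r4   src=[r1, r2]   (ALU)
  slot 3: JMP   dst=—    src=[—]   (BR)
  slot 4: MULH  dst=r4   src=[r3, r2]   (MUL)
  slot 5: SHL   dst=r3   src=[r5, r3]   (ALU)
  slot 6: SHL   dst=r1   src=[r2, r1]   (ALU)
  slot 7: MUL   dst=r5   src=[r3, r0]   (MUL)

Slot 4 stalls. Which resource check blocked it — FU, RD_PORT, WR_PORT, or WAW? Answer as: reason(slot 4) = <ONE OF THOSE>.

(0) want 1×MEM +2rd +0wr — yes → AL3|MU1|ME1|BR1|rd6|wr4
(1) want 1×MUL +2rd +1wr — yes → AL3|MU0|ME1|BR1|rd4|wr3
(2) want 1×ALU +2rd +1wr — yes → AL2|MU0|ME1|BR1|rd2|wr2
(3) want 1×BR +0rd +0wr — yes → AL2|MU0|ME1|BR0|rd2|wr2
(4) want 1×MUL +2rd +1wr — FU → AL2|MU0|ME1|BR0|rd2|wr2
(5) want 1×ALU +2rd +1wr — WAW → AL2|MU0|ME1|BR0|rd2|wr2
(6) want 1×ALU +2rd +1wr — yes → AL1|MU0|ME1|BR0|rd0|wr1
(7) want 1×MUL +2rd +1wr — FU → AL1|MU0|ME1|BR0|rd0|wr1

reason(slot 4) = FU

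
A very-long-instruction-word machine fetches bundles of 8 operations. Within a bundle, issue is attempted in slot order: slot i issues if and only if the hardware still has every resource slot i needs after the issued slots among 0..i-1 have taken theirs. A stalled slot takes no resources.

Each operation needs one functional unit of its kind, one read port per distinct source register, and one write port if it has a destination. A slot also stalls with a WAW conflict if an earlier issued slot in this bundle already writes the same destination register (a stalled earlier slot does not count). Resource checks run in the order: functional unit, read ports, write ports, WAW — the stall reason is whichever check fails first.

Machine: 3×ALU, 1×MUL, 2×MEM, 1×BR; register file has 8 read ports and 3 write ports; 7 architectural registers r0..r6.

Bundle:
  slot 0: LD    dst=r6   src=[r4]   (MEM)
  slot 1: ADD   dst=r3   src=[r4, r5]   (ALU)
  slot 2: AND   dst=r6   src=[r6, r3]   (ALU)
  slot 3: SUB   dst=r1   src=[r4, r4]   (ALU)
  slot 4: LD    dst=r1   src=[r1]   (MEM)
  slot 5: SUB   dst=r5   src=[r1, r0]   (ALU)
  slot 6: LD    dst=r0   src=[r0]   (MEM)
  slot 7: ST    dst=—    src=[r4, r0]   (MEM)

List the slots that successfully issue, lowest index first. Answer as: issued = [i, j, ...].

(0) want 1×MEM +1rd +1wr — yes → AL3|MU1|ME1|BR1|rd7|wr2
(1) want 1×ALU +2rd +1wr — yes → AL2|MU1|ME1|BR1|rd5|wr1
(2) want 1×ALU +2rd +1wr — WAW → AL2|MU1|ME1|BR1|rd5|wr1
(3) want 1×ALU +1rd +1wr — yes → AL1|MU1|ME1|BR1|rd4|wr0
(4) want 1×MEM +1rd +1wr — WR_PORT → AL1|MU1|ME1|BR1|rd4|wr0
(5) want 1×ALU +2rd +1wr — WR_PORT → AL1|MU1|ME1|BR1|rd4|wr0
(6) want 1×MEM +1rd +1wr — WR_PORT → AL1|MU1|ME1|BR1|rd4|wr0
(7) want 1×MEM +2rd +0wr — yes → AL1|MU1|ME0|BR1|rd2|wr0

issued = [0, 1, 3, 7]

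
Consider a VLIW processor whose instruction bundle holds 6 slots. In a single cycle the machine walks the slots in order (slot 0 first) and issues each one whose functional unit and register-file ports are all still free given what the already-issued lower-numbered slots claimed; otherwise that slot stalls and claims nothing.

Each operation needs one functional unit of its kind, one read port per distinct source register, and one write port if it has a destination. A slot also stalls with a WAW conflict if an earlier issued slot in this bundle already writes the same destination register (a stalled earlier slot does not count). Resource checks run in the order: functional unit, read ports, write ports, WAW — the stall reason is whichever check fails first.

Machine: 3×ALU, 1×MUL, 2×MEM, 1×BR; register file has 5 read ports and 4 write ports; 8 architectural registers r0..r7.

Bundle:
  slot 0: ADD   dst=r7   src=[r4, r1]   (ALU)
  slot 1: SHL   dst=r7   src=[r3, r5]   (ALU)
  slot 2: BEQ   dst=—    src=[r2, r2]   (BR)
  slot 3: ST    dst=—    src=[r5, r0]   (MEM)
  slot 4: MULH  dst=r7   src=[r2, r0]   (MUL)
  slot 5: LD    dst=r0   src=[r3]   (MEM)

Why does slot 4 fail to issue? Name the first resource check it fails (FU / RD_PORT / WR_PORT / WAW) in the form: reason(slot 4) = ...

  0. ALU→r7 ⇒ go  {2A/1Mu/2Ld/1B | 3r 3w}
  1. ALU→r7 ⇒ no(WAW)  {2A/1Mu/2Ld/1B | 3r 3w}
  2. BR ⇒ go  {2A/1Mu/2Ld/0B | 2r 3w}
  3. MEM ⇒ go  {2A/1Mu/1Ld/0B | 0r 3w}
  4. MUL→r7 ⇒ no(RD_PORT)  {2A/1Mu/1Ld/0B | 0r 3w}
  5. MEM→r0 ⇒ no(RD_PORT)  {2A/1Mu/1Ld/0B | 0r 3w}

reason(slot 4) = RD_PORT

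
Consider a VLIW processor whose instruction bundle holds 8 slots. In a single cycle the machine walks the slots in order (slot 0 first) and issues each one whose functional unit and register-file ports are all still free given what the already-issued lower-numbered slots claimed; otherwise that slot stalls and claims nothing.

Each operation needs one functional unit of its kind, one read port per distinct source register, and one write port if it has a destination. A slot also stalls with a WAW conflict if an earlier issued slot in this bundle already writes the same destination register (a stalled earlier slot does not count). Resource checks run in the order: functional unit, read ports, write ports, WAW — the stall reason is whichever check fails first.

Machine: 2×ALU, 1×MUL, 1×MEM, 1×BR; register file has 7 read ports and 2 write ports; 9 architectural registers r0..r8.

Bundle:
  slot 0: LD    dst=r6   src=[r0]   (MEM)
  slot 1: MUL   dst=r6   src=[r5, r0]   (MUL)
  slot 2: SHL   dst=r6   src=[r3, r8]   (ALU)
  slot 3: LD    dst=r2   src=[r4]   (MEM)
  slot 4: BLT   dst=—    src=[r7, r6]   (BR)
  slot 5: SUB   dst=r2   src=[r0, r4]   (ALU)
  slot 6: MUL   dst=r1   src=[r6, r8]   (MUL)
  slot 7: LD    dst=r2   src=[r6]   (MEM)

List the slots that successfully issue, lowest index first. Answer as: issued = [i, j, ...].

issued = [0, 4, 5]

slot 0 (MEM): ISSUE — free A2,Mu1,Ld0,B1 rp6 wp1
slot 1 (MUL): stall WAW — free A2,Mu1,Ld0,B1 rp6 wp1
slot 2 (ALU): stall WAW — free A2,Mu1,Ld0,B1 rp6 wp1
slot 3 (MEM): stall FU — free A2,Mu1,Ld0,B1 rp6 wp1
slot 4 (BR): ISSUE — free A2,Mu1,Ld0,B0 rp4 wp1
slot 5 (ALU): ISSUE — free A1,Mu1,Ld0,B0 rp2 wp0
slot 6 (MUL): stall WR_PORT — free A1,Mu1,Ld0,B0 rp2 wp0
slot 7 (MEM): stall FU — free A1,Mu1,Ld0,B0 rp2 wp0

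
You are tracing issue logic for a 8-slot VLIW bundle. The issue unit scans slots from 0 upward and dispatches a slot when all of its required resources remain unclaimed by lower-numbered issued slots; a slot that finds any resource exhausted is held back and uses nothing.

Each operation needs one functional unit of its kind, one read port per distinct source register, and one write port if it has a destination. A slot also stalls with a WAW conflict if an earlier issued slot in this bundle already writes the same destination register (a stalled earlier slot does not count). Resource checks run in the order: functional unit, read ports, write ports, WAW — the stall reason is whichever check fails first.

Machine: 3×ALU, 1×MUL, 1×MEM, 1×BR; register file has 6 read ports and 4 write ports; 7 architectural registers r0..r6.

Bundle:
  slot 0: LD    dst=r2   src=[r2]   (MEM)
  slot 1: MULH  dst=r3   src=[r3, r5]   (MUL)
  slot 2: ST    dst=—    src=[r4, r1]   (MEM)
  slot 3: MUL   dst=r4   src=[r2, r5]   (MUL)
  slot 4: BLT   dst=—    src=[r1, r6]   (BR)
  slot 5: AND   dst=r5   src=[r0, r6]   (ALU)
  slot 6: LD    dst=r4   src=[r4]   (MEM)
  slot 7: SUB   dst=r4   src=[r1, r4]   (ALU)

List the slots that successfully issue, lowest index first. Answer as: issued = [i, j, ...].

issued = [0, 1, 4]

[0] MEM needs rd=1 wr=1: ok; after: ALU=3 MUL=1 MEM=0 BR=1, R=5, W=3
[1] MUL needs rd=2 wr=1: ok; after: ALU=3 MUL=0 MEM=0 BR=1, R=3, W=2
[2] MEM needs rd=2 wr=0: FU; after: ALU=3 MUL=0 MEM=0 BR=1, R=3, W=2
[3] MUL needs rd=2 wr=1: FU; after: ALU=3 MUL=0 MEM=0 BR=1, R=3, W=2
[4] BR needs rd=2 wr=0: ok; after: ALU=3 MUL=0 MEM=0 BR=0, R=1, W=2
[5] ALU needs rd=2 wr=1: RD_PORT; after: ALU=3 MUL=0 MEM=0 BR=0, R=1, W=2
[6] MEM needs rd=1 wr=1: FU; after: ALU=3 MUL=0 MEM=0 BR=0, R=1, W=2
[7] ALU needs rd=2 wr=1: RD_PORT; after: ALU=3 MUL=0 MEM=0 BR=0, R=1, W=2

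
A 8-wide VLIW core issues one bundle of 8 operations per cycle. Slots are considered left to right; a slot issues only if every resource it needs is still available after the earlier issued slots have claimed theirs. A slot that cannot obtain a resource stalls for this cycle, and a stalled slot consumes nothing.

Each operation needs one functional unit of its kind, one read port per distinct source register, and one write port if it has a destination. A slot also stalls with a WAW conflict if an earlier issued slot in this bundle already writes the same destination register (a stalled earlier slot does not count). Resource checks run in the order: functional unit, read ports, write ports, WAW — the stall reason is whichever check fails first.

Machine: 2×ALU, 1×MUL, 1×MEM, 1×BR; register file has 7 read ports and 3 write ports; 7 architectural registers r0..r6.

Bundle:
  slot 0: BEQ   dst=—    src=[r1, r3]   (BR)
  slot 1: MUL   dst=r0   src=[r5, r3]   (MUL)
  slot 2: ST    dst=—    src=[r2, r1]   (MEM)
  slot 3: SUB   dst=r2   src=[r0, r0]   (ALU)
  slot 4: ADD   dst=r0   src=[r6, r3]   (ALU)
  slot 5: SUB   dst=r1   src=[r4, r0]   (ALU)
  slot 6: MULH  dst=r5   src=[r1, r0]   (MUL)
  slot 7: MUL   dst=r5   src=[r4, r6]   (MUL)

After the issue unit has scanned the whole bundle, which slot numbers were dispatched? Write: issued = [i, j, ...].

issued = [0, 1, 2, 3]

(0) want 1×BR +2rd +0wr — yes → AL2|MU1|ME1|BR0|rd5|wr3
(1) want 1×MUL +2rd +1wr — yes → AL2|MU0|ME1|BR0|rd3|wr2
(2) want 1×MEM +2rd +0wr — yes → AL2|MU0|ME0|BR0|rd1|wr2
(3) want 1×ALU +1rd +1wr — yes → AL1|MU0|ME0|BR0|rd0|wr1
(4) want 1×ALU +2rd +1wr — RD_PORT → AL1|MU0|ME0|BR0|rd0|wr1
(5) want 1×ALU +2rd +1wr — RD_PORT → AL1|MU0|ME0|BR0|rd0|wr1
(6) want 1×MUL +2rd +1wr — FU → AL1|MU0|ME0|BR0|rd0|wr1
(7) want 1×MUL +2rd +1wr — FU → AL1|MU0|ME0|BR0|rd0|wr1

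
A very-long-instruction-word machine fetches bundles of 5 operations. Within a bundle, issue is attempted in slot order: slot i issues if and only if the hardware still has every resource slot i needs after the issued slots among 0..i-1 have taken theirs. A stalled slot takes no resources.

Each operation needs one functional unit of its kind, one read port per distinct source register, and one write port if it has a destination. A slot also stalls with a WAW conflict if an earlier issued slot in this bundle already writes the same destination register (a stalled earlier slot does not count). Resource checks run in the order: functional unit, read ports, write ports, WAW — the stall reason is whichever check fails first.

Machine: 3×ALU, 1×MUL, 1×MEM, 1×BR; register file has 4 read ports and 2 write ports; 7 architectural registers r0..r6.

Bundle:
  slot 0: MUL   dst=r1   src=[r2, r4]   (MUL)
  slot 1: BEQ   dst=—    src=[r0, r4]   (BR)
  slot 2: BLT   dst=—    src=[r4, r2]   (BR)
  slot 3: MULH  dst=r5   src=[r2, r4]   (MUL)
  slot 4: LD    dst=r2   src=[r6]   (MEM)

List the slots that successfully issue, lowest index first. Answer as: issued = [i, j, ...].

(0) want 1×MUL +2rd +1wr — yes → AL3|MU0|ME1|BR1|rd2|wr1
(1) want 1×BR +2rd +0wr — yes → AL3|MU0|ME1|BR0|rd0|wr1
(2) want 1×BR +2rd +0wr — FU → AL3|MU0|ME1|BR0|rd0|wr1
(3) want 1×MUL +2rd +1wr — FU → AL3|MU0|ME1|BR0|rd0|wr1
(4) want 1×MEM +1rd +1wr — RD_PORT → AL3|MU0|ME1|BR0|rd0|wr1

issued = [0, 1]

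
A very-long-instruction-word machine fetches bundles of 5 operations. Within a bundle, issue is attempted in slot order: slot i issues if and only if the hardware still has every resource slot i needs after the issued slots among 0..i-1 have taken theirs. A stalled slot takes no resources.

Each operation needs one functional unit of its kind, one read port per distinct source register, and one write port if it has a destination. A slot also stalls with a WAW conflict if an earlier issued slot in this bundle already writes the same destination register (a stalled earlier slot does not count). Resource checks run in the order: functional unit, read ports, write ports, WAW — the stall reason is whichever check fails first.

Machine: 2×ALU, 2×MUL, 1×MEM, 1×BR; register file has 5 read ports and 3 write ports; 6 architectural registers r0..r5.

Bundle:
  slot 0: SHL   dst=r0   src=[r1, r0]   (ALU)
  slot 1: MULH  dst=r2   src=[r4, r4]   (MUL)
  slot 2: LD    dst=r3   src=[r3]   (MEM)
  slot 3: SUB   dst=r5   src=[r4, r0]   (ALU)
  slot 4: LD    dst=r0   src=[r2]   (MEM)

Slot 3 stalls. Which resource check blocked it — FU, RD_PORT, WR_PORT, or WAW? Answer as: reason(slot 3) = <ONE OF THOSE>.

  0. ALU→r0 ⇒ go  {1A/2Mu/1Ld/1B | 3r 2w}
  1. MUL→r2 ⇒ go  {1A/1Mu/1Ld/1B | 2r 1w}
  2. MEM→r3 ⇒ go  {1A/1Mu/0Ld/1B | 1r 0w}
  3. ALU→r5 ⇒ no(RD_PORT)  {1A/1Mu/0Ld/1B | 1r 0w}
  4. MEM→r0 ⇒ no(FU)  {1A/1Mu/0Ld/1B | 1r 0w}

reason(slot 3) = RD_PORT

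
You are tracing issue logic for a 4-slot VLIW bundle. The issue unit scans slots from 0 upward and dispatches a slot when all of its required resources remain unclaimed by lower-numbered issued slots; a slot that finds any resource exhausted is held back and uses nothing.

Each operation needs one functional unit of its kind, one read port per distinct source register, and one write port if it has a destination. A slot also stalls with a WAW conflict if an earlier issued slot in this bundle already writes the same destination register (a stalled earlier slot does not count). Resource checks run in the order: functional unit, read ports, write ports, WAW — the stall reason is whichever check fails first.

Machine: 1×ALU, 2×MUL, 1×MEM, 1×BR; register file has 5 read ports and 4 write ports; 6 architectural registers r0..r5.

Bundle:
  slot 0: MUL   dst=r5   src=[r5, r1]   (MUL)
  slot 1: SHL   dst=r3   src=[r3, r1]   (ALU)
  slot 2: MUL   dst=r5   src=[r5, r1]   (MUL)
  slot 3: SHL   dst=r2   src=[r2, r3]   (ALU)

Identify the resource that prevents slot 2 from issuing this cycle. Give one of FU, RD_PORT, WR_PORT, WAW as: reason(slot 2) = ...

reason(slot 2) = RD_PORT

#0 MUL src=r5,r1 dispatched  <A:1 Mu:1 Ld:1 B:1 rd:3 wr:3>
#1 ALU src=r3,r1 dispatched  <A:0 Mu:1 Ld:1 B:1 rd:1 wr:2>
#2 MUL src=r5,r1 held:RD_PORT  <A:0 Mu:1 Ld:1 B:1 rd:1 wr:2>
#3 ALU src=r2,r3 held:FU  <A:0 Mu:1 Ld:1 B:1 rd:1 wr:2>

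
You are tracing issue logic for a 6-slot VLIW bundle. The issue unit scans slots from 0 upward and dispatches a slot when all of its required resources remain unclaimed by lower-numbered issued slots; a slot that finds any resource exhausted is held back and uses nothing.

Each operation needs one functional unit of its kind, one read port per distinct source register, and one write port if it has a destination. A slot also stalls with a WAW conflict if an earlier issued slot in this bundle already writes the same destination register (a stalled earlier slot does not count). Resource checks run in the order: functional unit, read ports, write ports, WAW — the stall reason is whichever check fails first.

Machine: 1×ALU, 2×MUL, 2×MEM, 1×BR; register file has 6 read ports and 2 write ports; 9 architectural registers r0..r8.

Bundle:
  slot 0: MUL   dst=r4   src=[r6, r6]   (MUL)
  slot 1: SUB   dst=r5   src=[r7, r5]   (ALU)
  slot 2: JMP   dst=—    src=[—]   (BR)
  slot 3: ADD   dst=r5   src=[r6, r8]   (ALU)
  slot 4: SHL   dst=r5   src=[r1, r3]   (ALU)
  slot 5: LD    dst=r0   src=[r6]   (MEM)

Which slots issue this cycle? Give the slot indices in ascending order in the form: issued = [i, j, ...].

issued = [0, 1, 2]

[0] MUL needs rd=1 wr=1: ok; after: ALU=1 MUL=1 MEM=2 BR=1, R=5, W=1
[1] ALU needs rd=2 wr=1: ok; after: ALU=0 MUL=1 MEM=2 BR=1, R=3, W=0
[2] BR needs rd=0 wr=0: ok; after: ALU=0 MUL=1 MEM=2 BR=0, R=3, W=0
[3] ALU needs rd=2 wr=1: FU; after: ALU=0 MUL=1 MEM=2 BR=0, R=3, W=0
[4] ALU needs rd=2 wr=1: FU; after: ALU=0 MUL=1 MEM=2 BR=0, R=3, W=0
[5] MEM needs rd=1 wr=1: WR_PORT; after: ALU=0 MUL=1 MEM=2 BR=0, R=3, W=0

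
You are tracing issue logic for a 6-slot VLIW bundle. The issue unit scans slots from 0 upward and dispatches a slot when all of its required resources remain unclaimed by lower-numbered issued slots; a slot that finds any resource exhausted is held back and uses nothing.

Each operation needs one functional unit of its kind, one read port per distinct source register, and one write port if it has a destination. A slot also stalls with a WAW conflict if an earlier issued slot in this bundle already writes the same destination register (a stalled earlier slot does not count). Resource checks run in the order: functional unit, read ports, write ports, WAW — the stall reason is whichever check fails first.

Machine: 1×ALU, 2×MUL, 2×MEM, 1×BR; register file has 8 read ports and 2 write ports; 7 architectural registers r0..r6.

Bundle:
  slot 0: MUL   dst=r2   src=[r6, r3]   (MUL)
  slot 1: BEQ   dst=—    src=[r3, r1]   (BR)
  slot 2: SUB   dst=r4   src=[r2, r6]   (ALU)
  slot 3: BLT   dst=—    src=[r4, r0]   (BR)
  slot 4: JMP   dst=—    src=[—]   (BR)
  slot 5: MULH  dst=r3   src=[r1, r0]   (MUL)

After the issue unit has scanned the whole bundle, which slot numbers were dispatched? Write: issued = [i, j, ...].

#0 MUL src=r6,r3 dispatched  <A:1 Mu:1 Ld:2 B:1 rd:6 wr:1>
#1 BR src=r3,r1 dispatched  <A:1 Mu:1 Ld:2 B:0 rd:4 wr:1>
#2 ALU src=r2,r6 dispatched  <A:0 Mu:1 Ld:2 B:0 rd:2 wr:0>
#3 BR src=r4,r0 held:FU  <A:0 Mu:1 Ld:2 B:0 rd:2 wr:0>
#4 BR src=- held:FU  <A:0 Mu:1 Ld:2 B:0 rd:2 wr:0>
#5 MUL src=r1,r0 held:WR_PORT  <A:0 Mu:1 Ld:2 B:0 rd:2 wr:0>

issued = [0, 1, 2]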